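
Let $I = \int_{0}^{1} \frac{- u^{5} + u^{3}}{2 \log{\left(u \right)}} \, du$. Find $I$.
$- \frac{\log{\left(6 \right)}}{2} + \log{\left(2 \right)}$

Replace the exponent $3$ by a parameter $a$: let $I(a) = \int_{0}^{1} \frac{- u^{5} + u^{a}}{2 \log{\left(u \right)}} \, du$.

Since $\dfrac{\partial}{\partial a}\,u^{a} = u^{a} \ln u$, the $\ln u$ in the denominator cancels and
$$\frac{dI}{da} = \int_{0}^{1} \frac{1}{2} u^{a} \, du = \frac{1}{2} \left[\frac{u^{a+1}}{a+1}\right]_0^1 = \frac{1}{2 \left(a + 1\right)}.$$

Integrating with respect to $a$ gives $I(a) = \frac{\log{\left(a + 1 \right)}}{2} - \frac{\log{\left(6 \right)}}{2} + C$.

At $a = 5$ the integrand is identically $0$, so $I(5) = 0$. The closed form gives $0$, hence $C = 0$.

Setting $a = 3$:
$$I = - \frac{\log{\left(6 \right)}}{2} + \log{\left(2 \right)}.$$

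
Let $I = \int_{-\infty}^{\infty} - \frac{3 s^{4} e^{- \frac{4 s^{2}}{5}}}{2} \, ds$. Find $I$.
$- \frac{225 \sqrt{5} \sqrt{\pi}}{256}$

Consider the simpler parametrised integral
$$J(a) = \int_{-\infty}^{\infty} - \frac{3 e^{- a s^{2}}}{2} \, ds = - \frac{3 \sqrt{\pi}}{2 \sqrt{a}}.$$

Differentiating under the integral sign brings down a factor of $(-s^2)$:
$$\frac{dJ}{da} = \int_{-\infty}^{\infty} \frac{3 s^{2} e^{- a s^{2}}}{2} \, ds = \frac{3 \sqrt{\pi}}{4 a^{\frac{3}{2}}}.$$

Repeating twice in total — each differentiation brings down another $(-s^2)$ — gives
$$\frac{d^{2}J}{da^{2}} = \int_{-\infty}^{\infty} - \frac{3 s^{4} e^{- a s^{2}}}{2} \, ds = - \frac{9 \sqrt{\pi}}{8 a^{\frac{5}{2}}},$$
and the integrand here is exactly the target integrand, so $I = - \frac{9 \sqrt{\pi}}{8 a^{\frac{5}{2}}}$.

Setting $a = \frac{4}{5}$:
$$I = - \frac{225 \sqrt{5} \sqrt{\pi}}{256}.$$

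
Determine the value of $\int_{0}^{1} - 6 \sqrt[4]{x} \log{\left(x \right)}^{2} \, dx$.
$- \frac{768}{125}$

Start from the elementary integral
$$J(a) = \int_{0}^{1} - 6 x^{a} \, dx = - \frac{6}{a + 1}.$$

Differentiating under the integral sign brings down a factor of $\ln x$:
$$\frac{dJ}{da} = \int_{0}^{1} - 6 x^{a} \log{\left(x \right)} \, dx = \frac{6}{\left(a + 1\right)^{2}}.$$

Repeating twice in total — each differentiation brings down another $\ln x$ — gives
$$\frac{d^{2}J}{da^{2}} = \int_{0}^{1} - 6 x^{a} \log{\left(x \right)}^{2} \, dx = - \frac{12}{\left(a + 1\right)^{3}},$$
and the integrand here is exactly the target integrand, so $I = - \frac{12}{\left(a + 1\right)^{3}}$.

Setting $a = \frac{1}{4}$:
$$I = - \frac{768}{125}.$$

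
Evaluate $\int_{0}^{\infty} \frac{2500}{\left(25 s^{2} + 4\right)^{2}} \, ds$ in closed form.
$\frac{125 \pi}{8}$

Start from the standard arctangent integral
$$J(a) = \int_{0}^{\infty} \frac{4}{a^{2} + s^{2}} \, ds = \frac{2 \pi}{a}.$$

Differentiating under the integral sign with respect to $a$,
$$\frac{dJ}{da} = \int_{0}^{\infty} - \frac{8 a}{\left(a^{2} + s^{2}\right)^{2}} \, ds = - \frac{2 \pi}{a^{2}},$$
so $\int_{0}^{\infty} \frac{4}{\left(a^{2} + s^{2}\right)^{2}} \, ds = \frac{\pi}{a^{3}}$.

Setting $a = \frac{2}{5}$:
$$I = \frac{125 \pi}{8}.$$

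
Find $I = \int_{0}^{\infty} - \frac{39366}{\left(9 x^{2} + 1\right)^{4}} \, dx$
$- \frac{32805 \pi}{16}$

Start from the standard arctangent integral
$$J(a) = \int_{0}^{\infty} - \frac{6}{a^{2} + x^{2}} \, dx = - \frac{3 \pi}{a}.$$

Differentiating under the integral sign with respect to $a$,
$$\frac{dJ}{da} = \int_{0}^{\infty} \frac{12 a}{\left(a^{2} + x^{2}\right)^{2}} \, dx = \frac{3 \pi}{a^{2}},$$
so $\int_{0}^{\infty} - \frac{6}{\left(a^{2} + x^{2}\right)^{2}} \, dx = - \frac{3 \pi}{2 a^{3}}$.

Repeating — each differentiation of $1/(x^2+a^2)^j$ produces $-2ja/(x^2+a^2)^{j+1}$ — and dividing through by $-2ja$ at each step yields, after $3$ differentiations in total,
$$\int_{0}^{\infty} - \frac{6}{\left(a^{2} + x^{2}\right)^{4}} \, dx = - \frac{15 \pi}{16 a^{7}}.$$

Setting $a = \frac{1}{3}$:
$$I = - \frac{32805 \pi}{16}.$$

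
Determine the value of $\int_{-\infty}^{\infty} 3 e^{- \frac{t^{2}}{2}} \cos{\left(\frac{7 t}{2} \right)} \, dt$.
$\frac{3 \sqrt{2} \sqrt{\pi}}{e^{\frac{49}{8}}}$

Treat the cosine frequency as a parameter and define $I(b) = \int_{-\infty}^{\infty} 3 e^{- \frac{t^{2}}{2}} \cos{\left(b t \right)} \, dt$.

Differentiating under the integral sign,
$$I'(b) = \int_{-\infty}^{\infty} - 3 t e^{- \frac{t^{2}}{2}} \sin{\left(b t \right)} \, dt.$$

Integrate $\int_{-\infty}^{\infty} t \sin(b t)\, e^{- \frac{t^{2}}{2}}\, dt$ by parts with $u = \sin(b t)$ and $dv = t\, e^{- \frac{t^{2}}{2}}\, dt$, giving $v = - e^{- \frac{t^{2}}{2}}$. The boundary term vanishes and
$$\int_{-\infty}^{\infty} t \sin(b t)\, e^{- \frac{t^{2}}{2}}\, dt = b \int_{-\infty}^{\infty} \cos(b t)\, e^{- \frac{t^{2}}{2}}\, dt,$$
so $I'(b) = - b\, I(b)$.

This is a separable first-order ODE; solving with the initial condition $I(0) = \int_{-\infty}^{\infty} 3 e^{- \frac{t^{2}}{2}}\,dt = 3 \sqrt{2} \sqrt{\pi}$ gives
$$I(b) = 3 \sqrt{2} \sqrt{\pi} e^{- \frac{b^{2}}{2}}.$$

Setting $b = \frac{7}{2}$:
$$I = \frac{3 \sqrt{2} \sqrt{\pi}}{e^{\frac{49}{8}}}.$$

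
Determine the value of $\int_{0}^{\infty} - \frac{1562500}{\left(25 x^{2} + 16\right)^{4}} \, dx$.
$- \frac{390625 \pi}{131072}$

Recall the elementary integral
$$J(a) = \int_{0}^{\infty} - \frac{4}{a^{2} + x^{2}} \, dx = - \frac{2 \pi}{a}.$$

Differentiating under the integral sign with respect to $a$,
$$\frac{dJ}{da} = \int_{0}^{\infty} \frac{8 a}{\left(a^{2} + x^{2}\right)^{2}} \, dx = \frac{2 \pi}{a^{2}},$$
so $\int_{0}^{\infty} - \frac{4}{\left(a^{2} + x^{2}\right)^{2}} \, dx = - \frac{\pi}{a^{3}}$.

Repeating — each differentiation of $1/(x^2+a^2)^j$ produces $-2ja/(x^2+a^2)^{j+1}$ — and dividing through by $-2ja$ at each step yields, after $3$ differentiations in total,
$$\int_{0}^{\infty} - \frac{4}{\left(a^{2} + x^{2}\right)^{4}} \, dx = - \frac{5 \pi}{8 a^{7}}.$$

Setting $a = \frac{4}{5}$:
$$I = - \frac{390625 \pi}{131072}.$$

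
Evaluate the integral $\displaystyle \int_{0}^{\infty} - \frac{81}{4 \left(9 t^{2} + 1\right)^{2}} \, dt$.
$- \frac{27 \pi}{16}$

Start from the standard arctangent integral
$$J(a) = \int_{0}^{\infty} - \frac{1}{4 \left(a^{2} + t^{2}\right)} \, dt = - \frac{\pi}{8 a}.$$

Differentiating under the integral sign with respect to $a$,
$$\frac{dJ}{da} = \int_{0}^{\infty} \frac{a}{2 \left(a^{2} + t^{2}\right)^{2}} \, dt = \frac{\pi}{8 a^{2}},$$
so $\int_{0}^{\infty} - \frac{1}{4 \left(a^{2} + t^{2}\right)^{2}} \, dt = - \frac{\pi}{16 a^{3}}$.

Setting $a = \frac{1}{3}$:
$$I = - \frac{27 \pi}{16}.$$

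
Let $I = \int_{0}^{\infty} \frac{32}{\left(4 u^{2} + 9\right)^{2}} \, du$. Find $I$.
$\frac{4 \pi}{27}$

Recall the elementary integral
$$J(a) = \int_{0}^{\infty} \frac{2}{a^{2} + u^{2}} \, du = \frac{\pi}{a}.$$

Differentiating under the integral sign with respect to $a$,
$$\frac{dJ}{da} = \int_{0}^{\infty} - \frac{4 a}{\left(a^{2} + u^{2}\right)^{2}} \, du = - \frac{\pi}{a^{2}},$$
so $\int_{0}^{\infty} \frac{2}{\left(a^{2} + u^{2}\right)^{2}} \, du = \frac{\pi}{2 a^{3}}$.

Setting $a = \frac{3}{2}$:
$$I = \frac{4 \pi}{27}.$$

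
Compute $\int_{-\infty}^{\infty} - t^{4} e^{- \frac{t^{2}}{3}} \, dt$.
$- \frac{27 \sqrt{3} \sqrt{\pi}}{4}$

Consider the simpler parametrised integral
$$J(a) = \int_{-\infty}^{\infty} - e^{- a t^{2}} \, dt = - \frac{\sqrt{\pi}}{\sqrt{a}}.$$

Differentiating under the integral sign brings down a factor of $(-t^2)$:
$$\frac{dJ}{da} = \int_{-\infty}^{\infty} t^{2} e^{- a t^{2}} \, dt = \frac{\sqrt{\pi}}{2 a^{\frac{3}{2}}}.$$

Repeating twice in total — each differentiation brings down another $(-t^2)$ — gives
$$\frac{d^{2}J}{da^{2}} = \int_{-\infty}^{\infty} - t^{4} e^{- a t^{2}} \, dt = - \frac{3 \sqrt{\pi}}{4 a^{\frac{5}{2}}},$$
and the integrand here is exactly the target integrand, so $I = - \frac{3 \sqrt{\pi}}{4 a^{\frac{5}{2}}}$.

Setting $a = \frac{1}{3}$:
$$I = - \frac{27 \sqrt{3} \sqrt{\pi}}{4}.$$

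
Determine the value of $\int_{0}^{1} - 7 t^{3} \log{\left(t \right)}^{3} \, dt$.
$\frac{21}{128}$

Consider the simpler parametrised integral
$$J(a) = \int_{0}^{1} - 7 t^{a} \, dt = - \frac{7}{a + 1}.$$

Differentiating under the integral sign brings down a factor of $\ln t$:
$$\frac{dJ}{da} = \int_{0}^{1} - 7 t^{a} \log{\left(t \right)} \, dt = \frac{7}{\left(a + 1\right)^{2}}.$$

Repeating $3$ times in total — each differentiation brings down another $\ln t$ — gives
$$\frac{d^{3}J}{da^{3}} = \int_{0}^{1} - 7 t^{a} \log{\left(t \right)}^{3} \, dt = \frac{42}{\left(a + 1\right)^{4}},$$
and the integrand here is exactly the target integrand, so $I = \frac{42}{\left(a + 1\right)^{4}}$.

Setting $a = 3$:
$$I = \frac{21}{128}.$$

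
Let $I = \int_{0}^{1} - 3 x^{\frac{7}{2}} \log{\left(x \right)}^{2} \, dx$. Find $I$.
$- \frac{16}{243}$

Begin with the known integral
$$J(a) = \int_{0}^{1} - 3 x^{a} \, dx = - \frac{3}{a + 1}.$$

Differentiating under the integral sign brings down a factor of $\ln x$:
$$\frac{dJ}{da} = \int_{0}^{1} - 3 x^{a} \log{\left(x \right)} \, dx = \frac{3}{\left(a + 1\right)^{2}}.$$

Repeating twice in total — each differentiation brings down another $\ln x$ — gives
$$\frac{d^{2}J}{da^{2}} = \int_{0}^{1} - 3 x^{a} \log{\left(x \right)}^{2} \, dx = - \frac{6}{\left(a + 1\right)^{3}},$$
and the integrand here is exactly the target integrand, so $I = - \frac{6}{\left(a + 1\right)^{3}}$.

Setting $a = \frac{7}{2}$:
$$I = - \frac{16}{243}.$$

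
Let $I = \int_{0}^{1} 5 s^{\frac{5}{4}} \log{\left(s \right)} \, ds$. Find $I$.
$- \frac{80}{81}$

Consider the simpler parametrised integral
$$J(a) = \int_{0}^{1} 5 s^{a} \, ds = \frac{5}{a + 1}.$$

Differentiating under the integral sign brings down a factor of $\ln s$:
$$\frac{dJ}{da} = \int_{0}^{1} 5 s^{a} \log{\left(s \right)} \, ds = - \frac{5}{\left(a + 1\right)^{2}}.$$

The integral on the left is $I$, so $I = - \frac{5}{\left(a + 1\right)^{2}}$.

Setting $a = \frac{5}{4}$:
$$I = - \frac{80}{81}.$$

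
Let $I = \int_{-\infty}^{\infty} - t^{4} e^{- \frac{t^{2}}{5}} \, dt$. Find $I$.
$- \frac{75 \sqrt{5} \sqrt{\pi}}{4}$

Consider the simpler parametrised integral
$$J(a) = \int_{-\infty}^{\infty} - e^{- a t^{2}} \, dt = - \frac{\sqrt{\pi}}{\sqrt{a}}.$$

Differentiating under the integral sign brings down a factor of $(-t^2)$:
$$\frac{dJ}{da} = \int_{-\infty}^{\infty} t^{2} e^{- a t^{2}} \, dt = \frac{\sqrt{\pi}}{2 a^{\frac{3}{2}}}.$$

Repeating twice in total — each differentiation brings down another $(-t^2)$ — gives
$$\frac{d^{2}J}{da^{2}} = \int_{-\infty}^{\infty} - t^{4} e^{- a t^{2}} \, dt = - \frac{3 \sqrt{\pi}}{4 a^{\frac{5}{2}}},$$
and the integrand here is exactly the target integrand, so $I = - \frac{3 \sqrt{\pi}}{4 a^{\frac{5}{2}}}$.

Setting $a = \frac{1}{5}$:
$$I = - \frac{75 \sqrt{5} \sqrt{\pi}}{4}.$$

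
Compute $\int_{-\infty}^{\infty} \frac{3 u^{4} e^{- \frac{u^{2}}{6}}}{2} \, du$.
$\frac{81 \sqrt{6} \sqrt{\pi}}{2}$

Begin with the known integral
$$J(a) = \int_{-\infty}^{\infty} \frac{3 e^{- a u^{2}}}{2} \, du = \frac{3 \sqrt{\pi}}{2 \sqrt{a}}.$$

Differentiating under the integral sign brings down a factor of $(-u^2)$:
$$\frac{dJ}{da} = \int_{-\infty}^{\infty} - \frac{3 u^{2} e^{- a u^{2}}}{2} \, du = - \frac{3 \sqrt{\pi}}{4 a^{\frac{3}{2}}}.$$

Repeating twice in total — each differentiation brings down another $(-u^2)$ — gives
$$\frac{d^{2}J}{da^{2}} = \int_{-\infty}^{\infty} \frac{3 u^{4} e^{- a u^{2}}}{2} \, du = \frac{9 \sqrt{\pi}}{8 a^{\frac{5}{2}}},$$
and the integrand here is exactly the target integrand, so $I = \frac{9 \sqrt{\pi}}{8 a^{\frac{5}{2}}}$.

Setting $a = \frac{1}{6}$:
$$I = \frac{81 \sqrt{6} \sqrt{\pi}}{2}.$$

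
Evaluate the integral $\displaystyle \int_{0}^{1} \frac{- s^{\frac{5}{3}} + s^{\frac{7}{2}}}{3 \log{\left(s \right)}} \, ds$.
$- \frac{4 \log{\left(2 \right)}}{3} + \log{\left(3 \right)}$

Replace the exponent $\frac{7}{2}$ by a parameter $a$: let $I(a) = \int_{0}^{1} \frac{- s^{\frac{5}{3}} + s^{a}}{3 \log{\left(s \right)}} \, ds$.

Since $\dfrac{\partial}{\partial a}\,s^{a} = s^{a} \ln s$, the $\ln s$ in the denominator cancels and
$$\frac{dI}{da} = \int_{0}^{1} \frac{1}{3} s^{a} \, ds = \frac{1}{3} \left[\frac{s^{a+1}}{a+1}\right]_0^1 = \frac{1}{3 \left(a + 1\right)}.$$

Integrating with respect to $a$ gives $I(a) = \frac{\log{\left(a + 1 \right)}}{3} - \log{\left(2 \right)} + \frac{\log{\left(3 \right)}}{3} + C$.

At $a = \frac{5}{3}$ the integrand is identically $0$, so $I(\frac{5}{3}) = 0$. The closed form gives $0$, hence $C = 0$.

Setting $a = \frac{7}{2}$:
$$I = - \frac{4 \log{\left(2 \right)}}{3} + \log{\left(3 \right)}.$$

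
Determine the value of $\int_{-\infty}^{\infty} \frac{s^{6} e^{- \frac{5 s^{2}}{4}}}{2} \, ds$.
$\frac{24 \sqrt{5} \sqrt{\pi}}{125}$

Start from the elementary integral
$$J(a) = \int_{-\infty}^{\infty} \frac{e^{- a s^{2}}}{2} \, ds = \frac{\sqrt{\pi}}{2 \sqrt{a}}.$$

Differentiating under the integral sign brings down a factor of $(-s^2)$:
$$\frac{dJ}{da} = \int_{-\infty}^{\infty} - \frac{s^{2} e^{- a s^{2}}}{2} \, ds = - \frac{\sqrt{\pi}}{4 a^{\frac{3}{2}}}.$$

Repeating $3$ times in total — each differentiation brings down another $(-s^2)$ — gives
$$\frac{d^{3}J}{da^{3}} = \int_{-\infty}^{\infty} - \frac{s^{6} e^{- a s^{2}}}{2} \, ds = - \frac{15 \sqrt{\pi}}{16 a^{\frac{7}{2}}},$$
and the integrand here is $(-1)^{3}$ times the target integrand, so $I = (-1)^{3}\,\frac{d^{3}J}{da^{3}} = \frac{15 \sqrt{\pi}}{16 a^{\frac{7}{2}}}$.

Setting $a = \frac{5}{4}$:
$$I = \frac{24 \sqrt{5} \sqrt{\pi}}{125}.$$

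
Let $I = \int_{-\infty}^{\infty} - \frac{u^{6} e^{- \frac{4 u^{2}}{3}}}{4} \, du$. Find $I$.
$- \frac{405 \sqrt{3} \sqrt{\pi}}{4096}$

Consider the simpler parametrised integral
$$J(a) = \int_{-\infty}^{\infty} - \frac{e^{- a u^{2}}}{4} \, du = - \frac{\sqrt{\pi}}{4 \sqrt{a}}.$$

Differentiating under the integral sign brings down a factor of $(-u^2)$:
$$\frac{dJ}{da} = \int_{-\infty}^{\infty} \frac{u^{2} e^{- a u^{2}}}{4} \, du = \frac{\sqrt{\pi}}{8 a^{\frac{3}{2}}}.$$

Repeating $3$ times in total — each differentiation brings down another $(-u^2)$ — gives
$$\frac{d^{3}J}{da^{3}} = \int_{-\infty}^{\infty} \frac{u^{6} e^{- a u^{2}}}{4} \, du = \frac{15 \sqrt{\pi}}{32 a^{\frac{7}{2}}},$$
and the integrand here is $(-1)^{3}$ times the target integrand, so $I = (-1)^{3}\,\frac{d^{3}J}{da^{3}} = - \frac{15 \sqrt{\pi}}{32 a^{\frac{7}{2}}}$.

Setting $a = \frac{4}{3}$:
$$I = - \frac{405 \sqrt{3} \sqrt{\pi}}{4096}.$$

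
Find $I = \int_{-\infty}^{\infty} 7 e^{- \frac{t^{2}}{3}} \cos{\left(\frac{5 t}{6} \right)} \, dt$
$\frac{7 \sqrt{3} \sqrt{\pi}}{e^{\frac{25}{48}}}$

Let $b$ denote the cosine frequency and define $I(b) = \int_{-\infty}^{\infty} 7 e^{- \frac{t^{2}}{3}} \cos{\left(b t \right)} \, dt$.

Differentiating under the integral sign,
$$I'(b) = \int_{-\infty}^{\infty} - 7 t e^{- \frac{t^{2}}{3}} \sin{\left(b t \right)} \, dt.$$

Integrate $\int_{-\infty}^{\infty} t \sin(b t)\, e^{- \frac{t^{2}}{3}}\, dt$ by parts with $u = \sin(b t)$ and $dv = t\, e^{- \frac{t^{2}}{3}}\, dt$, giving $v = - \frac{3 e^{- \frac{t^{2}}{3}}}{2}$. The boundary term vanishes and
$$\int_{-\infty}^{\infty} t \sin(b t)\, e^{- \frac{t^{2}}{3}}\, dt = \frac{3 b}{2} \int_{-\infty}^{\infty} \cos(b t)\, e^{- \frac{t^{2}}{3}}\, dt,$$
so $I'(b) = - \frac{3 b}{2}\, I(b)$.

This is a separable first-order ODE; solving with the initial condition $I(0) = \int_{-\infty}^{\infty} 7 e^{- \frac{t^{2}}{3}}\,dt = 7 \sqrt{3} \sqrt{\pi}$ gives
$$I(b) = 7 \sqrt{3} \sqrt{\pi} e^{- \frac{3 b^{2}}{4}}.$$

Setting $b = \frac{5}{6}$:
$$I = \frac{7 \sqrt{3} \sqrt{\pi}}{e^{\frac{25}{48}}}.$$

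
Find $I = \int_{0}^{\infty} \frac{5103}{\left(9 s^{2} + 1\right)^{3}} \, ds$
$\frac{5103 \pi}{16}$

Begin with the known result
$$J(a) = \int_{0}^{\infty} \frac{7}{a^{2} + s^{2}} \, ds = \frac{7 \pi}{2 a}.$$

Differentiating under the integral sign with respect to $a$,
$$\frac{dJ}{da} = \int_{0}^{\infty} - \frac{14 a}{\left(a^{2} + s^{2}\right)^{2}} \, ds = - \frac{7 \pi}{2 a^{2}},$$
so $\int_{0}^{\infty} \frac{7}{\left(a^{2} + s^{2}\right)^{2}} \, ds = \frac{7 \pi}{4 a^{3}}$.

Repeating — each differentiation of $1/(s^2+a^2)^j$ produces $-2ja/(s^2+a^2)^{j+1}$ — and dividing through by $-2ja$ at each step yields, after $2$ differentiations in total,
$$\int_{0}^{\infty} \frac{7}{\left(a^{2} + s^{2}\right)^{3}} \, ds = \frac{21 \pi}{16 a^{5}}.$$

Setting $a = \frac{1}{3}$:
$$I = \frac{5103 \pi}{16}.$$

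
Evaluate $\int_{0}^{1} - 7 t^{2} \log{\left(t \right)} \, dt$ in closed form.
$\frac{7}{9}$

Consider the simpler parametrised integral
$$J(a) = \int_{0}^{1} - 7 t^{a} \, dt = - \frac{7}{a + 1}.$$

Differentiating under the integral sign brings down a factor of $\ln t$:
$$\frac{dJ}{da} = \int_{0}^{1} - 7 t^{a} \log{\left(t \right)} \, dt = \frac{7}{\left(a + 1\right)^{2}}.$$

The integral on the left is $I$, so $I = \frac{7}{\left(a + 1\right)^{2}}$.

Setting $a = 2$:
$$I = \frac{7}{9}.$$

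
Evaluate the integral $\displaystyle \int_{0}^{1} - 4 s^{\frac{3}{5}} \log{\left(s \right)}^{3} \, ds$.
$\frac{1875}{512}$

Begin with the known integral
$$J(a) = \int_{0}^{1} - 4 s^{a} \, ds = - \frac{4}{a + 1}.$$

Differentiating under the integral sign brings down a factor of $\ln s$:
$$\frac{dJ}{da} = \int_{0}^{1} - 4 s^{a} \log{\left(s \right)} \, ds = \frac{4}{\left(a + 1\right)^{2}}.$$

Repeating $3$ times in total — each differentiation brings down another $\ln s$ — gives
$$\frac{d^{3}J}{da^{3}} = \int_{0}^{1} - 4 s^{a} \log{\left(s \right)}^{3} \, ds = \frac{24}{\left(a + 1\right)^{4}},$$
and the integrand here is exactly the target integrand, so $I = \frac{24}{\left(a + 1\right)^{4}}$.

Setting $a = \frac{3}{5}$:
$$I = \frac{1875}{512}.$$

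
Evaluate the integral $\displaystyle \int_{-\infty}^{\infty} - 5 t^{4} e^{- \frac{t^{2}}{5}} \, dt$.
$- \frac{375 \sqrt{5} \sqrt{\pi}}{4}$

Start from the elementary integral
$$J(a) = \int_{-\infty}^{\infty} - 5 e^{- a t^{2}} \, dt = - \frac{5 \sqrt{\pi}}{\sqrt{a}}.$$

Differentiating under the integral sign brings down a factor of $(-t^2)$:
$$\frac{dJ}{da} = \int_{-\infty}^{\infty} 5 t^{2} e^{- a t^{2}} \, dt = \frac{5 \sqrt{\pi}}{2 a^{\frac{3}{2}}}.$$

Repeating twice in total — each differentiation brings down another $(-t^2)$ — gives
$$\frac{d^{2}J}{da^{2}} = \int_{-\infty}^{\infty} - 5 t^{4} e^{- a t^{2}} \, dt = - \frac{15 \sqrt{\pi}}{4 a^{\frac{5}{2}}},$$
and the integrand here is exactly the target integrand, so $I = - \frac{15 \sqrt{\pi}}{4 a^{\frac{5}{2}}}$.

Setting $a = \frac{1}{5}$:
$$I = - \frac{375 \sqrt{5} \sqrt{\pi}}{4}.$$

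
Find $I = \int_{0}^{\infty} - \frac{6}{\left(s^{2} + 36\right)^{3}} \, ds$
$- \frac{\pi}{6912}$

Recall the elementary integral
$$J(a) = \int_{0}^{\infty} - \frac{6}{a^{2} + s^{2}} \, ds = - \frac{3 \pi}{a}.$$

Differentiating under the integral sign with respect to $a$,
$$\frac{dJ}{da} = \int_{0}^{\infty} \frac{12 a}{\left(a^{2} + s^{2}\right)^{2}} \, ds = \frac{3 \pi}{a^{2}},$$
so $\int_{0}^{\infty} - \frac{6}{\left(a^{2} + s^{2}\right)^{2}} \, ds = - \frac{3 \pi}{2 a^{3}}$.

Repeating — each differentiation of $1/(s^2+a^2)^j$ produces $-2ja/(s^2+a^2)^{j+1}$ — and dividing through by $-2ja$ at each step yields, after $2$ differentiations in total,
$$\int_{0}^{\infty} - \frac{6}{\left(a^{2} + s^{2}\right)^{3}} \, ds = - \frac{9 \pi}{8 a^{5}}.$$

Setting $a = 6$:
$$I = - \frac{\pi}{6912}.$$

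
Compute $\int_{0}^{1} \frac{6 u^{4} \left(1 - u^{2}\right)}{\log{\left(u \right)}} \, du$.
$\log{\left(\frac{15625}{117649} \right)}$

Introduce a parameter $a$ in the exponent: let $I(a) = \int_{0}^{1} \frac{6 \left(u^{4} - u^{a}\right)}{\log{\left(u \right)}} \, du$.

Since $\dfrac{\partial}{\partial a}\,u^{a} = u^{a} \ln u$, the $\ln u$ in the denominator cancels and
$$\frac{dI}{da} = \int_{0}^{1} -6 u^{a} \, du = -6 \left[\frac{u^{a+1}}{a+1}\right]_0^1 = - \frac{6}{a + 1}.$$

Integrating with respect to $a$ gives $I(a) = \log{\left(\frac{15625}{\left(a + 1\right)^{6}} \right)} + C$.

At $a = 4$ the integrand is identically $0$, so $I(4) = 0$. The closed form gives $0$, hence $C = 0$.

Setting $a = 6$:
$$I = \log{\left(\frac{15625}{117649} \right)}.$$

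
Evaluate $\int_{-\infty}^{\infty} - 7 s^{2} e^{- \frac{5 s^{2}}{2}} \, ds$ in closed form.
$- \frac{7 \sqrt{10} \sqrt{\pi}}{25}$

Consider the simpler parametrised integral
$$J(a) = \int_{-\infty}^{\infty} - 7 e^{- a s^{2}} \, ds = - \frac{7 \sqrt{\pi}}{\sqrt{a}}.$$

Differentiating under the integral sign brings down a factor of $(-s^2)$:
$$\frac{dJ}{da} = \int_{-\infty}^{\infty} 7 s^{2} e^{- a s^{2}} \, ds = \frac{7 \sqrt{\pi}}{2 a^{\frac{3}{2}}}.$$

The integral on the left is $-I$, so $I = - \frac{7 \sqrt{\pi}}{2 a^{\frac{3}{2}}}$.

Setting $a = \frac{5}{2}$:
$$I = - \frac{7 \sqrt{10} \sqrt{\pi}}{25}.$$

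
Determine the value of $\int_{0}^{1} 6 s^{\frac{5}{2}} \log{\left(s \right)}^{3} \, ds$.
$- \frac{576}{2401}$

Begin with the known integral
$$J(a) = \int_{0}^{1} 6 s^{a} \, ds = \frac{6}{a + 1}.$$

Differentiating under the integral sign brings down a factor of $\ln s$:
$$\frac{dJ}{da} = \int_{0}^{1} 6 s^{a} \log{\left(s \right)} \, ds = - \frac{6}{\left(a + 1\right)^{2}}.$$

Repeating $3$ times in total — each differentiation brings down another $\ln s$ — gives
$$\frac{d^{3}J}{da^{3}} = \int_{0}^{1} 6 s^{a} \log{\left(s \right)}^{3} \, ds = - \frac{36}{\left(a + 1\right)^{4}},$$
and the integrand here is exactly the target integrand, so $I = - \frac{36}{\left(a + 1\right)^{4}}$.

Setting $a = \frac{5}{2}$:
$$I = - \frac{576}{2401}.$$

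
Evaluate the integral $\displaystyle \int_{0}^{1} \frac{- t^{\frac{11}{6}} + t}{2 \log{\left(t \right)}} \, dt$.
$\log{\left(\frac{2 \sqrt{51}}{17} \right)}$

Consider the one-parameter family: let $I(a) = \int_{0}^{1} \frac{- t^{\frac{11}{6}} + t^{a}}{2 \log{\left(t \right)}} \, dt$.

Since $\dfrac{\partial}{\partial a}\,t^{a} = t^{a} \ln t$, the $\ln t$ in the denominator cancels and
$$\frac{dI}{da} = \int_{0}^{1} \frac{1}{2} t^{a} \, dt = \frac{1}{2} \left[\frac{t^{a+1}}{a+1}\right]_0^1 = \frac{1}{2 \left(a + 1\right)}.$$

Integrating with respect to $a$ gives $I(a) = \log{\left(\frac{\sqrt{102} \sqrt{a + 1}}{17} \right)} + C$.

At $a = \frac{11}{6}$ the integrand is identically $0$, so $I(\frac{11}{6}) = 0$. The closed form gives $0$, hence $C = 0$.

Setting $a = 1$:
$$I = \log{\left(\frac{2 \sqrt{51}}{17} \right)}.$$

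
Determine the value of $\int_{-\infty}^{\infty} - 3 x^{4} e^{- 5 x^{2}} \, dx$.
$- \frac{9 \sqrt{5} \sqrt{\pi}}{500}$

Consider the simpler parametrised integral
$$J(a) = \int_{-\infty}^{\infty} - 3 e^{- a x^{2}} \, dx = - \frac{3 \sqrt{\pi}}{\sqrt{a}}.$$

Differentiating under the integral sign brings down a factor of $(-x^2)$:
$$\frac{dJ}{da} = \int_{-\infty}^{\infty} 3 x^{2} e^{- a x^{2}} \, dx = \frac{3 \sqrt{\pi}}{2 a^{\frac{3}{2}}}.$$

Repeating twice in total — each differentiation brings down another $(-x^2)$ — gives
$$\frac{d^{2}J}{da^{2}} = \int_{-\infty}^{\infty} - 3 x^{4} e^{- a x^{2}} \, dx = - \frac{9 \sqrt{\pi}}{4 a^{\frac{5}{2}}},$$
and the integrand here is exactly the target integrand, so $I = - \frac{9 \sqrt{\pi}}{4 a^{\frac{5}{2}}}$.

Setting $a = 5$:
$$I = - \frac{9 \sqrt{5} \sqrt{\pi}}{500}.$$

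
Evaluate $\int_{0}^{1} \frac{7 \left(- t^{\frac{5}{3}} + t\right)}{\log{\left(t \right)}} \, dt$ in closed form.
$\log{\left(\frac{2187}{16384} \right)}$

Consider the one-parameter family: let $I(a) = \int_{0}^{1} \frac{7 \left(t - t^{a}\right)}{\log{\left(t \right)}} \, dt$.

Since $\dfrac{\partial}{\partial a}\,t^{a} = t^{a} \ln t$, the $\ln t$ in the denominator cancels and
$$\frac{dI}{da} = \int_{0}^{1} -7 t^{a} \, dt = -7 \left[\frac{t^{a+1}}{a+1}\right]_0^1 = - \frac{7}{a + 1}.$$

Integrating with respect to $a$ gives $I(a) = \log{\left(\frac{128}{\left(a + 1\right)^{7}} \right)} + C$.

At $a = 1$ the integrand is identically $0$, so $I(1) = 0$. The closed form gives $0$, hence $C = 0$.

Setting $a = \frac{5}{3}$:
$$I = \log{\left(\frac{2187}{16384} \right)}.$$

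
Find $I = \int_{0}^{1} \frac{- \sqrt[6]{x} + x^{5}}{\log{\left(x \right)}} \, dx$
$\log{\left(\frac{36}{7} \right)}$

Introduce a parameter $a$ in the exponent: let $I(a) = \int_{0}^{1} \frac{- \sqrt[6]{x} + x^{a}}{\log{\left(x \right)}} \, dx$.

Since $\dfrac{\partial}{\partial a}\,x^{a} = x^{a} \ln x$, the $\ln x$ in the denominator cancels and
$$\frac{dI}{da} = \int_{0}^{1} x^{a} \, dx = \left[\frac{x^{a+1}}{a+1}\right]_0^1 = \frac{1}{a + 1}.$$

Integrating with respect to $a$ gives $I(a) = \log{\left(\frac{6 a}{7} + \frac{6}{7} \right)} + C$.

At $a = \frac{1}{6}$ the integrand is identically $0$, so $I(\frac{1}{6}) = 0$. The closed form gives $0$, hence $C = 0$.

Setting $a = 5$:
$$I = \log{\left(\frac{36}{7} \right)}.$$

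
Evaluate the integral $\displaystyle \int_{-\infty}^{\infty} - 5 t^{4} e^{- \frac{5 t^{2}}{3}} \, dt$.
$- \frac{27 \sqrt{15} \sqrt{\pi}}{100}$

Begin with the known integral
$$J(a) = \int_{-\infty}^{\infty} - 5 e^{- a t^{2}} \, dt = - \frac{5 \sqrt{\pi}}{\sqrt{a}}.$$

Differentiating under the integral sign brings down a factor of $(-t^2)$:
$$\frac{dJ}{da} = \int_{-\infty}^{\infty} 5 t^{2} e^{- a t^{2}} \, dt = \frac{5 \sqrt{\pi}}{2 a^{\frac{3}{2}}}.$$

Repeating twice in total — each differentiation brings down another $(-t^2)$ — gives
$$\frac{d^{2}J}{da^{2}} = \int_{-\infty}^{\infty} - 5 t^{4} e^{- a t^{2}} \, dt = - \frac{15 \sqrt{\pi}}{4 a^{\frac{5}{2}}},$$
and the integrand here is exactly the target integrand, so $I = - \frac{15 \sqrt{\pi}}{4 a^{\frac{5}{2}}}$.

Setting $a = \frac{5}{3}$:
$$I = - \frac{27 \sqrt{15} \sqrt{\pi}}{100}.$$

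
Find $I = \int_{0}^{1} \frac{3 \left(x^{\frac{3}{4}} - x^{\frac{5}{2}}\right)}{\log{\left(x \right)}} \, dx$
$- \log{\left(8 \right)}$

Introduce a parameter $a$ in the exponent: let $I(a) = \int_{0}^{1} \frac{3 \left(x^{\frac{3}{4}} - x^{a}\right)}{\log{\left(x \right)}} \, dx$.

Since $\dfrac{\partial}{\partial a}\,x^{a} = x^{a} \ln x$, the $\ln x$ in the denominator cancels and
$$\frac{dI}{da} = \int_{0}^{1} -3 x^{a} \, dx = -3 \left[\frac{x^{a+1}}{a+1}\right]_0^1 = - \frac{3}{a + 1}.$$

Integrating with respect to $a$ gives $I(a) = - \log{\left(\frac{64 \left(a + 1\right)^{3}}{343} \right)} + C$.

At $a = \frac{3}{4}$ the integrand is identically $0$, so $I(\frac{3}{4}) = 0$. The closed form gives $0$, hence $C = 0$.

Setting $a = \frac{5}{2}$:
$$I = - \log{\left(8 \right)}.$$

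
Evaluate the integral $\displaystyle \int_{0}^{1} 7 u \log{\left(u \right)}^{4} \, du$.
$\frac{21}{4}$

Consider the simpler parametrised integral
$$J(a) = \int_{0}^{1} 7 u^{a} \, du = \frac{7}{a + 1}.$$

Differentiating under the integral sign brings down a factor of $\ln u$:
$$\frac{dJ}{da} = \int_{0}^{1} 7 u^{a} \log{\left(u \right)} \, du = - \frac{7}{\left(a + 1\right)^{2}}.$$

Repeating $4$ times in total — each differentiation brings down another $\ln u$ — gives
$$\frac{d^{4}J}{da^{4}} = \int_{0}^{1} 7 u^{a} \log{\left(u \right)}^{4} \, du = \frac{168}{\left(a + 1\right)^{5}},$$
and the integrand here is exactly the target integrand, so $I = \frac{168}{\left(a + 1\right)^{5}}$.

Setting $a = 1$:
$$I = \frac{21}{4}.$$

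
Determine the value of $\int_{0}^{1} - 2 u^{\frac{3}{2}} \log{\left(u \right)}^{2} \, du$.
$- \frac{32}{125}$

Consider the simpler parametrised integral
$$J(a) = \int_{0}^{1} - 2 u^{a} \, du = - \frac{2}{a + 1}.$$

Differentiating under the integral sign brings down a factor of $\ln u$:
$$\frac{dJ}{da} = \int_{0}^{1} - 2 u^{a} \log{\left(u \right)} \, du = \frac{2}{\left(a + 1\right)^{2}}.$$

Repeating twice in total — each differentiation brings down another $\ln u$ — gives
$$\frac{d^{2}J}{da^{2}} = \int_{0}^{1} - 2 u^{a} \log{\left(u \right)}^{2} \, du = - \frac{4}{\left(a + 1\right)^{3}},$$
and the integrand here is exactly the target integrand, so $I = - \frac{4}{\left(a + 1\right)^{3}}$.

Setting $a = \frac{3}{2}$:
$$I = - \frac{32}{125}.$$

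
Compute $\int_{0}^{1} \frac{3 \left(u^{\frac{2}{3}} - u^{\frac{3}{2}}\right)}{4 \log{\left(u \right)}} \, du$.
$- \frac{3 \log{\left(3 \right)}}{4} + \frac{3 \log{\left(2 \right)}}{4}$

Replace the exponent $\frac{2}{3}$ by a parameter $a$: let $I(a) = \int_{0}^{1} \frac{3 \left(- u^{\frac{3}{2}} + u^{a}\right)}{4 \log{\left(u \right)}} \, du$.

Since $\dfrac{\partial}{\partial a}\,u^{a} = u^{a} \ln u$, the $\ln u$ in the denominator cancels and
$$\frac{dI}{da} = \int_{0}^{1} \frac{3}{4} u^{a} \, du = \frac{3}{4} \left[\frac{u^{a+1}}{a+1}\right]_0^1 = \frac{3}{4 \left(a + 1\right)}.$$

Integrating with respect to $a$ gives $I(a) = \log{\left(\frac{2^{\frac{3}{4}} \sqrt[4]{5} \left(a + 1\right)^{\frac{3}{4}}}{5} \right)} + C$.

At $a = \frac{3}{2}$ the integrand is identically $0$, so $I(\frac{3}{2}) = 0$. The closed form gives $0$, hence $C = 0$.

Setting $a = \frac{2}{3}$:
$$I = - \frac{3 \log{\left(3 \right)}}{4} + \frac{3 \log{\left(2 \right)}}{4}.$$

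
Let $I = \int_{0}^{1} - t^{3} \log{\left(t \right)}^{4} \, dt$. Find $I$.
$- \frac{3}{128}$

Begin with the known integral
$$J(a) = \int_{0}^{1} - t^{a} \, dt = - \frac{1}{a + 1}.$$

Differentiating under the integral sign brings down a factor of $\ln t$:
$$\frac{dJ}{da} = \int_{0}^{1} - t^{a} \log{\left(t \right)} \, dt = \frac{1}{\left(a + 1\right)^{2}}.$$

Repeating $4$ times in total — each differentiation brings down another $\ln t$ — gives
$$\frac{d^{4}J}{da^{4}} = \int_{0}^{1} - t^{a} \log{\left(t \right)}^{4} \, dt = - \frac{24}{\left(a + 1\right)^{5}},$$
and the integrand here is exactly the target integrand, so $I = - \frac{24}{\left(a + 1\right)^{5}}$.

Setting $a = 3$:
$$I = - \frac{3}{128}.$$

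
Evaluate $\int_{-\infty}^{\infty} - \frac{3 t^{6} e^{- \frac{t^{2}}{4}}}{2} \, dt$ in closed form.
$- 360 \sqrt{\pi}$

Begin with the known integral
$$J(a) = \int_{-\infty}^{\infty} - \frac{3 e^{- a t^{2}}}{2} \, dt = - \frac{3 \sqrt{\pi}}{2 \sqrt{a}}.$$

Differentiating under the integral sign brings down a factor of $(-t^2)$:
$$\frac{dJ}{da} = \int_{-\infty}^{\infty} \frac{3 t^{2} e^{- a t^{2}}}{2} \, dt = \frac{3 \sqrt{\pi}}{4 a^{\frac{3}{2}}}.$$

Repeating $3$ times in total — each differentiation brings down another $(-t^2)$ — gives
$$\frac{d^{3}J}{da^{3}} = \int_{-\infty}^{\infty} \frac{3 t^{6} e^{- a t^{2}}}{2} \, dt = \frac{45 \sqrt{\pi}}{16 a^{\frac{7}{2}}},$$
and the integrand here is $(-1)^{3}$ times the target integrand, so $I = (-1)^{3}\,\frac{d^{3}J}{da^{3}} = - \frac{45 \sqrt{\pi}}{16 a^{\frac{7}{2}}}$.

Setting $a = \frac{1}{4}$:
$$I = - 360 \sqrt{\pi}.$$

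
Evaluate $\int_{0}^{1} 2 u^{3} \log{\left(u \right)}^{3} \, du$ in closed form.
$- \frac{3}{64}$

Begin with the known integral
$$J(a) = \int_{0}^{1} 2 u^{a} \, du = \frac{2}{a + 1}.$$

Differentiating under the integral sign brings down a factor of $\ln u$:
$$\frac{dJ}{da} = \int_{0}^{1} 2 u^{a} \log{\left(u \right)} \, du = - \frac{2}{\left(a + 1\right)^{2}}.$$

Repeating $3$ times in total — each differentiation brings down another $\ln u$ — gives
$$\frac{d^{3}J}{da^{3}} = \int_{0}^{1} 2 u^{a} \log{\left(u \right)}^{3} \, du = - \frac{12}{\left(a + 1\right)^{4}},$$
and the integrand here is exactly the target integrand, so $I = - \frac{12}{\left(a + 1\right)^{4}}$.

Setting $a = 3$:
$$I = - \frac{3}{64}.$$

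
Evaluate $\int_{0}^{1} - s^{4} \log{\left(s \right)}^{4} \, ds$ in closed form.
$- \frac{24}{3125}$

Begin with the known integral
$$J(a) = \int_{0}^{1} - s^{a} \, ds = - \frac{1}{a + 1}.$$

Differentiating under the integral sign brings down a factor of $\ln s$:
$$\frac{dJ}{da} = \int_{0}^{1} - s^{a} \log{\left(s \right)} \, ds = \frac{1}{\left(a + 1\right)^{2}}.$$

Repeating $4$ times in total — each differentiation brings down another $\ln s$ — gives
$$\frac{d^{4}J}{da^{4}} = \int_{0}^{1} - s^{a} \log{\left(s \right)}^{4} \, ds = - \frac{24}{\left(a + 1\right)^{5}},$$
and the integrand here is exactly the target integrand, so $I = - \frac{24}{\left(a + 1\right)^{5}}$.

Setting $a = 4$:
$$I = - \frac{24}{3125}.$$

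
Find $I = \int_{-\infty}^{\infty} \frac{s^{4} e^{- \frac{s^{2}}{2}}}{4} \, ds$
$\frac{3 \sqrt{2} \sqrt{\pi}}{4}$

Start from the elementary integral
$$J(a) = \int_{-\infty}^{\infty} \frac{e^{- a s^{2}}}{4} \, ds = \frac{\sqrt{\pi}}{4 \sqrt{a}}.$$

Differentiating under the integral sign brings down a factor of $(-s^2)$:
$$\frac{dJ}{da} = \int_{-\infty}^{\infty} - \frac{s^{2} e^{- a s^{2}}}{4} \, ds = - \frac{\sqrt{\pi}}{8 a^{\frac{3}{2}}}.$$

Repeating twice in total — each differentiation brings down another $(-s^2)$ — gives
$$\frac{d^{2}J}{da^{2}} = \int_{-\infty}^{\infty} \frac{s^{4} e^{- a s^{2}}}{4} \, ds = \frac{3 \sqrt{\pi}}{16 a^{\frac{5}{2}}},$$
and the integrand here is exactly the target integrand, so $I = \frac{3 \sqrt{\pi}}{16 a^{\frac{5}{2}}}$.

Setting $a = \frac{1}{2}$:
$$I = \frac{3 \sqrt{2} \sqrt{\pi}}{4}.$$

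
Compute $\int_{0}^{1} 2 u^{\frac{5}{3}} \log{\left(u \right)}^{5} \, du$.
$- \frac{10935}{16384}$

Consider the simpler parametrised integral
$$J(a) = \int_{0}^{1} 2 u^{a} \, du = \frac{2}{a + 1}.$$

Differentiating under the integral sign brings down a factor of $\ln u$:
$$\frac{dJ}{da} = \int_{0}^{1} 2 u^{a} \log{\left(u \right)} \, du = - \frac{2}{\left(a + 1\right)^{2}}.$$

Repeating $5$ times in total — each differentiation brings down another $\ln u$ — gives
$$\frac{d^{5}J}{da^{5}} = \int_{0}^{1} 2 u^{a} \log{\left(u \right)}^{5} \, du = - \frac{240}{\left(a + 1\right)^{6}},$$
and the integrand here is exactly the target integrand, so $I = - \frac{240}{\left(a + 1\right)^{6}}$.

Setting $a = \frac{5}{3}$:
$$I = - \frac{10935}{16384}.$$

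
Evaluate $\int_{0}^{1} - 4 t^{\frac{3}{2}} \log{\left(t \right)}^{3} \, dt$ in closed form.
$\frac{384}{625}$

Begin with the known integral
$$J(a) = \int_{0}^{1} - 4 t^{a} \, dt = - \frac{4}{a + 1}.$$

Differentiating under the integral sign brings down a factor of $\ln t$:
$$\frac{dJ}{da} = \int_{0}^{1} - 4 t^{a} \log{\left(t \right)} \, dt = \frac{4}{\left(a + 1\right)^{2}}.$$

Repeating $3$ times in total — each differentiation brings down another $\ln t$ — gives
$$\frac{d^{3}J}{da^{3}} = \int_{0}^{1} - 4 t^{a} \log{\left(t \right)}^{3} \, dt = \frac{24}{\left(a + 1\right)^{4}},$$
and the integrand here is exactly the target integrand, so $I = \frac{24}{\left(a + 1\right)^{4}}$.

Setting $a = \frac{3}{2}$:
$$I = \frac{384}{625}.$$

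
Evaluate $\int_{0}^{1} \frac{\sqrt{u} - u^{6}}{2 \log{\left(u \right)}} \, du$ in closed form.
$\log{\left(\frac{\sqrt{42}}{14} \right)}$

Replace the exponent $\frac{1}{2}$ by a parameter $a$: let $I(a) = \int_{0}^{1} \frac{- u^{6} + u^{a}}{2 \log{\left(u \right)}} \, du$.

Since $\dfrac{\partial}{\partial a}\,u^{a} = u^{a} \ln u$, the $\ln u$ in the denominator cancels and
$$\frac{dI}{da} = \int_{0}^{1} \frac{1}{2} u^{a} \, du = \frac{1}{2} \left[\frac{u^{a+1}}{a+1}\right]_0^1 = \frac{1}{2 \left(a + 1\right)}.$$

Integrating with respect to $a$ gives $I(a) = \frac{\log{\left(a + 1 \right)}}{2} - \frac{\log{\left(7 \right)}}{2} + C$.

At $a = 6$ the integrand is identically $0$, so $I(6) = 0$. The closed form gives $0$, hence $C = 0$.

Setting $a = \frac{1}{2}$:
$$I = \log{\left(\frac{\sqrt{42}}{14} \right)}.$$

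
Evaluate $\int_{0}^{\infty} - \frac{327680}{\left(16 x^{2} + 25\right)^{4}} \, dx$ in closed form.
$- \frac{512 \pi}{3125}$

Start from the standard arctangent integral
$$J(a) = \int_{0}^{\infty} - \frac{5}{a^{2} + x^{2}} \, dx = - \frac{5 \pi}{2 a}.$$

Differentiating under the integral sign with respect to $a$,
$$\frac{dJ}{da} = \int_{0}^{\infty} \frac{10 a}{\left(a^{2} + x^{2}\right)^{2}} \, dx = \frac{5 \pi}{2 a^{2}},$$
so $\int_{0}^{\infty} - \frac{5}{\left(a^{2} + x^{2}\right)^{2}} \, dx = - \frac{5 \pi}{4 a^{3}}$.

Repeating — each differentiation of $1/(x^2+a^2)^j$ produces $-2ja/(x^2+a^2)^{j+1}$ — and dividing through by $-2ja$ at each step yields, after $3$ differentiations in total,
$$\int_{0}^{\infty} - \frac{5}{\left(a^{2} + x^{2}\right)^{4}} \, dx = - \frac{25 \pi}{32 a^{7}}.$$

Setting $a = \frac{5}{4}$:
$$I = - \frac{512 \pi}{3125}.$$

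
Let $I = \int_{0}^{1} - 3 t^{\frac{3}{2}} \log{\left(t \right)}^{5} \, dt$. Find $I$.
$\frac{4608}{3125}$

Consider the simpler parametrised integral
$$J(a) = \int_{0}^{1} - 3 t^{a} \, dt = - \frac{3}{a + 1}.$$

Differentiating under the integral sign brings down a factor of $\ln t$:
$$\frac{dJ}{da} = \int_{0}^{1} - 3 t^{a} \log{\left(t \right)} \, dt = \frac{3}{\left(a + 1\right)^{2}}.$$

Repeating $5$ times in total — each differentiation brings down another $\ln t$ — gives
$$\frac{d^{5}J}{da^{5}} = \int_{0}^{1} - 3 t^{a} \log{\left(t \right)}^{5} \, dt = \frac{360}{\left(a + 1\right)^{6}},$$
and the integrand here is exactly the target integrand, so $I = \frac{360}{\left(a + 1\right)^{6}}$.

Setting $a = \frac{3}{2}$:
$$I = \frac{4608}{3125}.$$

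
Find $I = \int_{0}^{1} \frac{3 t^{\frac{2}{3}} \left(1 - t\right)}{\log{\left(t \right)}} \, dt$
$\log{\left(\frac{125}{512} \right)}$

Replace the exponent $\frac{2}{3}$ by a parameter $a$: let $I(a) = \int_{0}^{1} \frac{3 \left(- t^{\frac{5}{3}} + t^{a}\right)}{\log{\left(t \right)}} \, dt$.

Since $\dfrac{\partial}{\partial a}\,t^{a} = t^{a} \ln t$, the $\ln t$ in the denominator cancels and
$$\frac{dI}{da} = \int_{0}^{1} 3 t^{a} \, dt = 3 \left[\frac{t^{a+1}}{a+1}\right]_0^1 = \frac{3}{a + 1}.$$

Integrating with respect to $a$ gives $I(a) = \log{\left(\frac{27 \left(a + 1\right)^{3}}{512} \right)} + C$.

At $a = \frac{5}{3}$ the integrand is identically $0$, so $I(\frac{5}{3}) = 0$. The closed form gives $0$, hence $C = 0$.

Setting $a = \frac{2}{3}$:
$$I = \log{\left(\frac{125}{512} \right)}.$$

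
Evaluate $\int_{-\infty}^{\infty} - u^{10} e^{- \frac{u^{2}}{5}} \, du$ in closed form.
$- \frac{2953125 \sqrt{5} \sqrt{\pi}}{32}$

Start from the elementary integral
$$J(a) = \int_{-\infty}^{\infty} - e^{- a u^{2}} \, du = - \frac{\sqrt{\pi}}{\sqrt{a}}.$$

Differentiating under the integral sign brings down a factor of $(-u^2)$:
$$\frac{dJ}{da} = \int_{-\infty}^{\infty} u^{2} e^{- a u^{2}} \, du = \frac{\sqrt{\pi}}{2 a^{\frac{3}{2}}}.$$

Repeating $5$ times in total — each differentiation brings down another $(-u^2)$ — gives
$$\frac{d^{5}J}{da^{5}} = \int_{-\infty}^{\infty} u^{10} e^{- a u^{2}} \, du = \frac{945 \sqrt{\pi}}{32 a^{\frac{11}{2}}},$$
and the integrand here is $(-1)^{5}$ times the target integrand, so $I = (-1)^{5}\,\frac{d^{5}J}{da^{5}} = - \frac{945 \sqrt{\pi}}{32 a^{\frac{11}{2}}}$.

Setting $a = \frac{1}{5}$:
$$I = - \frac{2953125 \sqrt{5} \sqrt{\pi}}{32}.$$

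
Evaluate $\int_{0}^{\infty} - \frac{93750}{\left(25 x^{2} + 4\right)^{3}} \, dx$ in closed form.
$- \frac{28125 \pi}{256}$

Start from the standard arctangent integral
$$J(a) = \int_{0}^{\infty} - \frac{6}{a^{2} + x^{2}} \, dx = - \frac{3 \pi}{a}.$$

Differentiating under the integral sign with respect to $a$,
$$\frac{dJ}{da} = \int_{0}^{\infty} \frac{12 a}{\left(a^{2} + x^{2}\right)^{2}} \, dx = \frac{3 \pi}{a^{2}},$$
so $\int_{0}^{\infty} - \frac{6}{\left(a^{2} + x^{2}\right)^{2}} \, dx = - \frac{3 \pi}{2 a^{3}}$.

Repeating — each differentiation of $1/(x^2+a^2)^j$ produces $-2ja/(x^2+a^2)^{j+1}$ — and dividing through by $-2ja$ at each step yields, after $2$ differentiations in total,
$$\int_{0}^{\infty} - \frac{6}{\left(a^{2} + x^{2}\right)^{3}} \, dx = - \frac{9 \pi}{8 a^{5}}.$$

Setting $a = \frac{2}{5}$:
$$I = - \frac{28125 \pi}{256}.$$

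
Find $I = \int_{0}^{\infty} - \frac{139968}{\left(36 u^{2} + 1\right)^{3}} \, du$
$- 4374 \pi$

Start from the standard arctangent integral
$$J(a) = \int_{0}^{\infty} - \frac{3}{a^{2} + u^{2}} \, du = - \frac{3 \pi}{2 a}.$$

Differentiating under the integral sign with respect to $a$,
$$\frac{dJ}{da} = \int_{0}^{\infty} \frac{6 a}{\left(a^{2} + u^{2}\right)^{2}} \, du = \frac{3 \pi}{2 a^{2}},$$
so $\int_{0}^{\infty} - \frac{3}{\left(a^{2} + u^{2}\right)^{2}} \, du = - \frac{3 \pi}{4 a^{3}}$.

Repeating — each differentiation of $1/(u^2+a^2)^j$ produces $-2ja/(u^2+a^2)^{j+1}$ — and dividing through by $-2ja$ at each step yields, after $2$ differentiations in total,
$$\int_{0}^{\infty} - \frac{3}{\left(a^{2} + u^{2}\right)^{3}} \, du = - \frac{9 \pi}{16 a^{5}}.$$

Setting $a = \frac{1}{6}$:
$$I = - 4374 \pi.$$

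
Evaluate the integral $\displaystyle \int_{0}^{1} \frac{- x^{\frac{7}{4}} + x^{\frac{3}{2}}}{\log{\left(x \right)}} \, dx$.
$\log{\left(\frac{10}{11} \right)}$

Consider the one-parameter family: let $I(a) = \int_{0}^{1} \frac{- x^{\frac{7}{4}} + x^{a}}{\log{\left(x \right)}} \, dx$.

Since $\dfrac{\partial}{\partial a}\,x^{a} = x^{a} \ln x$, the $\ln x$ in the denominator cancels and
$$\frac{dI}{da} = \int_{0}^{1} x^{a} \, dx = \left[\frac{x^{a+1}}{a+1}\right]_0^1 = \frac{1}{a + 1}.$$

Integrating with respect to $a$ gives $I(a) = \log{\left(\frac{4 a}{11} + \frac{4}{11} \right)} + C$.

At $a = \frac{7}{4}$ the integrand is identically $0$, so $I(\frac{7}{4}) = 0$. The closed form gives $0$, hence $C = 0$.

Setting $a = \frac{3}{2}$:
$$I = \log{\left(\frac{10}{11} \right)}.$$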